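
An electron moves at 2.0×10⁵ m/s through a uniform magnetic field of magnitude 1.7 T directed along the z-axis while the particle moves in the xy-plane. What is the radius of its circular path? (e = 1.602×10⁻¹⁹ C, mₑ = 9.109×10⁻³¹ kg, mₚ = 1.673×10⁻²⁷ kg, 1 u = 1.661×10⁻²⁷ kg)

r ≈ 6.7×10⁻⁷ m

The magnetic force provides the centripetal force: |q|vB = mv²/r.
r = mv/(|q|B) = (9.109×10⁻³¹)(2.0×10⁵)/((1.602×10⁻¹⁹)(1.7)) ≈ 6.7×10⁻⁷ m.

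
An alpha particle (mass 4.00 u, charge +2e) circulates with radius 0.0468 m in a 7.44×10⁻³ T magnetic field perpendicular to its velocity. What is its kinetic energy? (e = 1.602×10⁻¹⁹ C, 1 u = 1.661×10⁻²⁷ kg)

KE ≈ 5.85 eV

v = |q|Br/m, then KE = ½mv² = (qBr)²/(2m).
v = (3.204×10⁻¹⁹)(7.44×10⁻³)(0.0468)/6.644×10⁻²⁷ ≈ 1.679×10⁴ m/s.
KE = ½(6.644×10⁻²⁷)(1.679×10⁴)² ≈ 9.37×10⁻¹⁹ J = 5.85 eV.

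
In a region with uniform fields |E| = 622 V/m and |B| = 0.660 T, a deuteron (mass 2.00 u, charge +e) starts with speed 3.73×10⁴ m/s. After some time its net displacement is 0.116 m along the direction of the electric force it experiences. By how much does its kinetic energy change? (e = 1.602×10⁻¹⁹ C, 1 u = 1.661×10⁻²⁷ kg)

ΔKE ≈ 1.16×10⁻¹⁷ J

The magnetic force is always ⟂ v and does no work; only the electric force changes KE.
ΔKE = F_E · d = |q|E d = (1.602×10⁻¹⁹)(622)(0.116) ≈ 1.16×10⁻¹⁷ J.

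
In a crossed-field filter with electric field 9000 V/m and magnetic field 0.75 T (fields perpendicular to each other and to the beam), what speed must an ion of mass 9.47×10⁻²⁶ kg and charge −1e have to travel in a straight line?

v = 1.2×10⁴ m/s

Zero net Lorentz force requires |qE| = |q v×B|, i.e. E = vB.
v = E/B = 9000/0.75 = 1.2×10⁴ m/s.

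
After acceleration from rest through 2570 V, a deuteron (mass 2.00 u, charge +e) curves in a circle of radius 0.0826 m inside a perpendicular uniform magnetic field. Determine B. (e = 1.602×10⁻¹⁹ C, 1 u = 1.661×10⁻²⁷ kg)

v = √(2|q|V/m) = √(2·1.602×10⁻¹⁹·2570/3.322×10⁻²⁷) ≈ 4.979×10⁵ m/s.
B = mv/(|q|r) = (3.322×10⁻²⁷)(4.979×10⁵)/((1.602×10⁻¹⁹)(0.0826)) ≈ 0.125 T.

B ≈ 0.125 T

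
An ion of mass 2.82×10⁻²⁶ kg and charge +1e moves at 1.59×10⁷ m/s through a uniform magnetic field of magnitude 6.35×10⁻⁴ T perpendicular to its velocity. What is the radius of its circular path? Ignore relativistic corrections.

r ≈ 4410 m

The magnetic force provides the centripetal force: |q|vB = mv²/r.
r = mv/(|q|B) = (2.82×10⁻²⁶)(1.59×10⁷)/((1.602×10⁻¹⁹)(6.35×10⁻⁴)) ≈ 4410 m.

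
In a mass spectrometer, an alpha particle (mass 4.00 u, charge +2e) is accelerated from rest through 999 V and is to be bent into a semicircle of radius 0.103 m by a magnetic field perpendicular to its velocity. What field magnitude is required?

v = √(2|q|V/m) = √(2·3.204×10⁻¹⁹·999/6.644×10⁻²⁷) ≈ 3.104×10⁵ m/s.
B = mv/(|q|r) = (6.644×10⁻²⁷)(3.104×10⁵)/((3.204×10⁻¹⁹)(0.103)) ≈ 0.0625 T.

B ≈ 0.0625 T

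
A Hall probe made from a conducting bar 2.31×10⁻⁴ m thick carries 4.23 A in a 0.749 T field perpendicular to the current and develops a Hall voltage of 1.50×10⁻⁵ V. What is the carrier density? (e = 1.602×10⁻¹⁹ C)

From V_H = IB/(n e t), n = IB/(V_H e t).
n = (4.23)(0.749)/((1.50×10⁻⁵)(1.602×10⁻¹⁹)(2.31×10⁻⁴)) ≈ 5.71×10²⁷ m⁻³.

n ≈ 5.71×10²⁷ m⁻³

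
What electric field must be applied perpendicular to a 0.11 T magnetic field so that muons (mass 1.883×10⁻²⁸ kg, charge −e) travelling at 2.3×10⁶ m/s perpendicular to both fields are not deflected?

E = 2.5×10⁵ V/m

For straight-line motion qE = qvB, so E = vB.
E = 2.3×10⁶ × 0.11 = 2.5×10⁵ V/m.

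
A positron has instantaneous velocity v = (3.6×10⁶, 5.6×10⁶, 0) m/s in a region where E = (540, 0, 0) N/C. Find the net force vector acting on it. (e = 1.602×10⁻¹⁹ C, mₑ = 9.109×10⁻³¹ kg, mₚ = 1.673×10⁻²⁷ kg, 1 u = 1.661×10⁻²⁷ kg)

Only an electric field acts, so F = qE = (1.602×10⁻¹⁹ C)·(540, 0, 0) = (8.65×10⁻¹⁷, 0, 0) N.

F ≈ (8.65×10⁻¹⁷, 0, 0) N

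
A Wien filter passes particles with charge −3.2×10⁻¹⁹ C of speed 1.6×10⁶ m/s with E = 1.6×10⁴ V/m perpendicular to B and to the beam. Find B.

Balance of forces in the selector: qE = qvB ⇒ B = E/v.
B = 1.6×10⁴/1.6×10⁶ = 0.010 T.

B = 0.010 T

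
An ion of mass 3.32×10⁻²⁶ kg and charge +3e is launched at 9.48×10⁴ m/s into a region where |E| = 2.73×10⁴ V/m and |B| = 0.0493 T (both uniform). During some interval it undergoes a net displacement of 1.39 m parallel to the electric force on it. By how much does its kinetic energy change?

The magnetic force is always ⟂ v and does no work; only the electric force changes KE.
ΔKE = F_E · d = |q|E d = (4.806×10⁻¹⁹)(2.73×10⁴)(1.39) ≈ 1.82×10⁻¹⁴ J.

ΔKE ≈ 1.82×10⁻¹⁴ J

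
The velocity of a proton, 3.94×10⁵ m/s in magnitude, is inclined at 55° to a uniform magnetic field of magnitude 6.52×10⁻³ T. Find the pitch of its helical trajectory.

p ≈ 2.27 m

v∥ = v cosθ = 3.94×10⁵·cos55° ≈ 2.260×10⁵ m/s.
T = 2πm/(|q|B) = 2π(1.673×10⁻²⁷)/((1.602×10⁻¹⁹)(6.52×10⁻³)) ≈ 1.006×10⁻⁵ s.
pitch = v∥ T = (2.260×10⁵)(1.006×10⁻⁵) ≈ 2.27 m.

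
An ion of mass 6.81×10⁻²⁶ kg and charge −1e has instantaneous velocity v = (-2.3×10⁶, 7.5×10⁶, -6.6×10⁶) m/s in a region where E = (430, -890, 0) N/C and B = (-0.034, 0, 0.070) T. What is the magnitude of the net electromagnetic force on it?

v×B = (5.25×10⁵, 3.85×10⁵, 2.55×10⁵) N/C.
E + v×B = (5.25×10⁵, 3.85×10⁵, 2.55×10⁵) N/C.
F = q(E + v×B) = (−1.602×10⁻¹⁹ C)·(5.25×10⁵, 3.85×10⁵, 2.55×10⁵) = (-8.42×10⁻¹⁴, -6.16×10⁻¹⁴, -4.09×10⁻¹⁴) N.
|F| = 1.12×10⁻¹³ N.

|F| ≈ 1.12×10⁻¹³ N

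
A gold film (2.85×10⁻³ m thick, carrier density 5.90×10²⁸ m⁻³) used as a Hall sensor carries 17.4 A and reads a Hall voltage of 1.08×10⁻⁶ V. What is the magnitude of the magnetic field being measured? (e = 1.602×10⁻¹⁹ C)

B ≈ 1.67 T

From V_H = IB/(n e t), B = V_H n e t / I.
B = (1.08×10⁻⁶)(5.90×10²⁸)(1.602×10⁻¹⁹)(2.85×10⁻³)/17.4 ≈ 1.67 T.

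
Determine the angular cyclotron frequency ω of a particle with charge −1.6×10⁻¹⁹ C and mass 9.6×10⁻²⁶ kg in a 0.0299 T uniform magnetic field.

ω ≈ 4.98×10⁴ rad/s

ω = |q|B/m.
ω = (1.6×10⁻¹⁹)(0.0299)/9.6×10⁻²⁶ ≈ 4.98×10⁴ rad/s.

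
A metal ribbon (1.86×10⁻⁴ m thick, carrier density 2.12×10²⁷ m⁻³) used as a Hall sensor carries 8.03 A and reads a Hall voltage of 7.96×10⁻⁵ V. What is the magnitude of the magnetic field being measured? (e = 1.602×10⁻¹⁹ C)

From V_H = IB/(n e t), B = V_H n e t / I.
B = (7.96×10⁻⁵)(2.12×10²⁷)(1.602×10⁻¹⁹)(1.86×10⁻⁴)/8.03 ≈ 0.626 T.

B ≈ 0.626 T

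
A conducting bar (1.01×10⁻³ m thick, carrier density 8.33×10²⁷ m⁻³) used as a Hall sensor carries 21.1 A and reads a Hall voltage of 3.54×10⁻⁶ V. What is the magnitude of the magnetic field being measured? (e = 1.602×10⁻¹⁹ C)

B ≈ 0.226 T

From V_H = IB/(n e t), B = V_H n e t / I.
B = (3.54×10⁻⁶)(8.33×10²⁷)(1.602×10⁻¹⁹)(1.01×10⁻³)/21.1 ≈ 0.226 T.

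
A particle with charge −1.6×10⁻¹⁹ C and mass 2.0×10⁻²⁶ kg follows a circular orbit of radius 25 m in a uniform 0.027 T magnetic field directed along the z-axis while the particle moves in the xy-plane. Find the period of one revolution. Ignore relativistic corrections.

The cyclotron period depends only on m, q, B: T = 2πm/(|q|B).
T = 2π(2.0×10⁻²⁶)/((1.6×10⁻¹⁹)(0.027)) ≈ 2.9×10⁻⁵ s.

T ≈ 2.9×10⁻⁵ s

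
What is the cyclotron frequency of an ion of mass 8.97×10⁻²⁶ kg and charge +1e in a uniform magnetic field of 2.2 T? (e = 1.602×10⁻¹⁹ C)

f ≈ 6.3×10⁵ Hz

f = |q|B/(2πm).
f = (1.602×10⁻¹⁹)(2.2)/(2π·8.97×10⁻²⁶) ≈ 6.3×10⁵ Hz.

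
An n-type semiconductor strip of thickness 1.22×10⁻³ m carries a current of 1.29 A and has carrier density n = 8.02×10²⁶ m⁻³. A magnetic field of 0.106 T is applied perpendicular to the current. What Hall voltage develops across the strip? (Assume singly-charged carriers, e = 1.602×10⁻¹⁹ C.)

V_H = IB/(n e t).
V_H = (1.29)(0.106)/((8.02×10²⁶)(1.602×10⁻¹⁹)(1.22×10⁻³)) ≈ 8.72×10⁻⁷ V.

V_H ≈ 8.72×10⁻⁷ V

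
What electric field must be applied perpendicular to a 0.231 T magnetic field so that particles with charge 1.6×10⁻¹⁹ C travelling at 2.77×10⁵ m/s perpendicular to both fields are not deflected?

For straight-line motion qE = qvB, so E = vB.
E = 2.77×10⁵ × 0.231 = 6.40×10⁴ V/m.

E = 6.40×10⁴ V/m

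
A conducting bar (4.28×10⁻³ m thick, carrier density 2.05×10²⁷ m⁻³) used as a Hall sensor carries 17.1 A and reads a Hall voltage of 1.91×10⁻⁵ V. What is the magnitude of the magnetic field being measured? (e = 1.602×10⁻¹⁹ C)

B ≈ 1.57 T

From V_H = IB/(n e t), B = V_H n e t / I.
B = (1.91×10⁻⁵)(2.05×10²⁷)(1.602×10⁻¹⁹)(4.28×10⁻³)/17.1 ≈ 1.57 T.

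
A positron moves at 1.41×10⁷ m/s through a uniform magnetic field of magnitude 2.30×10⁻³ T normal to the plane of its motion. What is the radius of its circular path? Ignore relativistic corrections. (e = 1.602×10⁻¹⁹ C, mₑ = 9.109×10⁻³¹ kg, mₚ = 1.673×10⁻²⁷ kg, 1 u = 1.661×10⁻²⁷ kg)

r ≈ 0.0349 m

The magnetic force provides the centripetal force: |q|vB = mv²/r.
r = mv/(|q|B) = (9.109×10⁻³¹)(1.41×10⁷)/((1.602×10⁻¹⁹)(2.30×10⁻³)) ≈ 0.0349 m.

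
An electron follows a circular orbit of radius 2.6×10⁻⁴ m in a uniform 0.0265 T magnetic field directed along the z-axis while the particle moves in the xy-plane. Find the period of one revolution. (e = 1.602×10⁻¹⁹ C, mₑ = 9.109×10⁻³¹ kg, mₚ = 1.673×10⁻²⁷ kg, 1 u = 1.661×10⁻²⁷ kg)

T ≈ 1.35×10⁻⁹ s

The cyclotron period depends only on m, q, B: T = 2πm/(|q|B).
T = 2π(9.109×10⁻³¹)/((1.602×10⁻¹⁹)(0.0265)) ≈ 1.35×10⁻⁹ s.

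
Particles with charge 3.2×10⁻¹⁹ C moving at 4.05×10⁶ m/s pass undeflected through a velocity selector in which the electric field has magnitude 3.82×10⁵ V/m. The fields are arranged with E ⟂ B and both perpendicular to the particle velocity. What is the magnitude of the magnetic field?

B = 0.0943 T

Balance of forces in the selector: qE = qvB ⇒ B = E/v.
B = 3.82×10⁵/4.05×10⁶ = 0.0943 T.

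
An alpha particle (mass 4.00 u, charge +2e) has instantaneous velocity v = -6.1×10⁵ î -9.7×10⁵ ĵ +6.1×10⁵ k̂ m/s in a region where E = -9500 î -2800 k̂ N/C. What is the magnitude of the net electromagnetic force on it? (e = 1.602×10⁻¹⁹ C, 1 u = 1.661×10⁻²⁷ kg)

Only an electric field acts, so F = qE = (3.204×10⁻¹⁹ C)·(-9500, 0, -2800) = (-3.04×10⁻¹⁵, 0, -8.97×10⁻¹⁶) N.
|F| = 3.17×10⁻¹⁵ N.

|F| ≈ 3.17×10⁻¹⁵ N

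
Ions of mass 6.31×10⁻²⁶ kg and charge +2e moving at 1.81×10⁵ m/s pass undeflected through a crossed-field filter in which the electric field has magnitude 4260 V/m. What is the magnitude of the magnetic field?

B = 0.0235 T

Balance of forces in the selector: qE = qvB ⇒ B = E/v.
B = 4260/1.81×10⁵ = 0.0235 T.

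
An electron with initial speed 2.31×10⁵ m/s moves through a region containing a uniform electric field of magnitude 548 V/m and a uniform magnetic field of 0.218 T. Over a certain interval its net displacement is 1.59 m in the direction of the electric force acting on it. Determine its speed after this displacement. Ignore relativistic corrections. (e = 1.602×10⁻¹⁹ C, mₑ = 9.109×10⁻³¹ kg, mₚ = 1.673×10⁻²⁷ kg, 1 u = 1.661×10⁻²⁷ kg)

B does no work; ΔKE = |q|E d.
½mv_f² = ½mv₀² + |q|Ed = ½(9.109×10⁻³¹)(2.31×10⁵)² + (1.602×10⁻¹⁹)(548)(1.59) ≈ 2.430×10⁻²⁰ J + 1.396×10⁻¹⁶ J ≈ 1.396×10⁻¹⁶ J.
v_f = √(2·1.396×10⁻¹⁶/9.109×10⁻³¹) ≈ 1.75×10⁷ m/s.

v_f ≈ 1.75×10⁷ m/s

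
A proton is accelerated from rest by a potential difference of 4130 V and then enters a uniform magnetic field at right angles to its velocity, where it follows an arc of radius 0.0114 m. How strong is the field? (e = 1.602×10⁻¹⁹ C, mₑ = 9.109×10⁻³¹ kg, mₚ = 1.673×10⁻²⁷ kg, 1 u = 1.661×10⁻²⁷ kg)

v = √(2|q|V/m) = √(2·1.602×10⁻¹⁹·4130/1.673×10⁻²⁷) ≈ 8.894×10⁵ m/s.
B = mv/(|q|r) = (1.673×10⁻²⁷)(8.894×10⁵)/((1.602×10⁻¹⁹)(0.0114)) ≈ 0.815 T.

B ≈ 0.815 T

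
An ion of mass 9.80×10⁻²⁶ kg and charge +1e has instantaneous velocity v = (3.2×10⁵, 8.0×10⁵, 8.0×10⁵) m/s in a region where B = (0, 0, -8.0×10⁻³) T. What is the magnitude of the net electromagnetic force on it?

v×B = (-6400, 2560, 0) N/C.
F = q v×B = (1.602×10⁻¹⁹ C)·(-6400, 2560, 0) = (-1.03×10⁻¹⁵, 4.10×10⁻¹⁶, 0) N.
|F| = 1.10×10⁻¹⁵ N.

|F| ≈ 1.10×10⁻¹⁵ N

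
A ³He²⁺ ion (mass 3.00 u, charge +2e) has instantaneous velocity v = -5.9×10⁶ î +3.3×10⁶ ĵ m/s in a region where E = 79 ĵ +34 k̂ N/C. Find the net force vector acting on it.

F ≈ (0, 2.53×10⁻¹⁷, 1.09×10⁻¹⁷) N

Only an electric field acts, so F = qE = (3.204×10⁻¹⁹ C)·(0, 79.0, 34.0) = (0, 2.53×10⁻¹⁷, 1.09×10⁻¹⁷) N.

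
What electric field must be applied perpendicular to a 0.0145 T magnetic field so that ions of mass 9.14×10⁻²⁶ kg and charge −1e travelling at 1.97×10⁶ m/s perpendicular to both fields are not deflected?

E = 2.86×10⁴ V/m

For straight-line motion qE = qvB, so E = vB.
E = 1.97×10⁶ × 0.0145 = 2.86×10⁴ V/m.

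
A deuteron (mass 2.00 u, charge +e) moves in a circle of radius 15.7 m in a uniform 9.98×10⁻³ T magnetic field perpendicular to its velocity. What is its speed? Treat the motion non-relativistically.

From |q|vB = mv²/r, v = |q|Br/m.
v = (1.602×10⁻¹⁹)(9.98×10⁻³)(15.7)/3.322×10⁻²⁷ ≈ 7.56×10⁶ m/s.

v ≈ 7.56×10⁶ m/s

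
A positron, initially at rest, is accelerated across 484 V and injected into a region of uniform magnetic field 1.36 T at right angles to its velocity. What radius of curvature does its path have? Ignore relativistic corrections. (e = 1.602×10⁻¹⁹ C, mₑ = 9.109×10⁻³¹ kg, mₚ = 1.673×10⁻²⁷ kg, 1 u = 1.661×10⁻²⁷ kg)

Acceleration: |q|V = ½mv² ⇒ v = √(2|q|V/m) = √(2·1.602×10⁻¹⁹·484/9.109×10⁻³¹) ≈ 1.305×10⁷ m/s.
In the field: r = mv/(|q|B) = (9.109×10⁻³¹)(1.305×10⁷)/((1.602×10⁻¹⁹)(1.36)) ≈ 5.46×10⁻⁵ m.

r ≈ 5.46×10⁻⁵ m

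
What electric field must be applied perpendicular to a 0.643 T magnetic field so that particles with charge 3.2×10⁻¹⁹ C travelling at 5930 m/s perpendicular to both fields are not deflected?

E = 3810 V/m

For straight-line motion qE = qvB, so E = vB.
E = 5930 × 0.643 = 3810 V/m.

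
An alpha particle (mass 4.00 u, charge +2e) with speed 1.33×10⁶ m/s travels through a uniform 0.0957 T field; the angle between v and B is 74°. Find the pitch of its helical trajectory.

p ≈ 0.499 m

v∥ = v cosθ = 1.33×10⁶·cos74° ≈ 3.666×10⁵ m/s.
T = 2πm/(|q|B) = 2π(6.644×10⁻²⁷)/((3.204×10⁻¹⁹)(0.0957)) ≈ 1.361×10⁻⁶ s.
pitch = v∥ T = (3.666×10⁵)(1.361×10⁻⁶) ≈ 0.499 m.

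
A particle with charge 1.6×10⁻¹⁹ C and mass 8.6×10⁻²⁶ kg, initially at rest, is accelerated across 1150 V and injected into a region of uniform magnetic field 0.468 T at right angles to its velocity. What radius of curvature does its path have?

r ≈ 0.0751 m

Acceleration: |q|V = ½mv² ⇒ v = √(2|q|V/m) = √(2·1.6×10⁻¹⁹·1150/8.6×10⁻²⁶) ≈ 6.541×10⁴ m/s.
In the field: r = mv/(|q|B) = (8.6×10⁻²⁶)(6.541×10⁴)/((1.6×10⁻¹⁹)(0.468)) ≈ 0.0751 m.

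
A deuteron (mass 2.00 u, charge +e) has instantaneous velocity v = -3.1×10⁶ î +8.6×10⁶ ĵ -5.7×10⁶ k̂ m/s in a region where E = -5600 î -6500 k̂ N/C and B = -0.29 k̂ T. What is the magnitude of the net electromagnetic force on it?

v×B = (-2.49×10⁶, -8.99×10⁵, 0) N/C.
E + v×B = (-2.50×10⁶, -8.99×10⁵, -6500) N/C.
F = q(E + v×B) = (1.602×10⁻¹⁹ C)·(-2.50×10⁶, -8.99×10⁵, -6500) = (-4.00×10⁻¹³, -1.44×10⁻¹³, -1.04×10⁻¹⁵) N.
|F| = 4.26×10⁻¹³ N.

|F| ≈ 4.26×10⁻¹³ N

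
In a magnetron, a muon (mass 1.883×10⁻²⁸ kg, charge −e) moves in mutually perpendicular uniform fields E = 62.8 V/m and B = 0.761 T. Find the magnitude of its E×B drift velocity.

The steady drift has the magnetic force balancing the electric force, so v_d = E/B.
v_d = 62.8/0.761 = 82.5 m/s.

v_d ≈ 82.5 m/s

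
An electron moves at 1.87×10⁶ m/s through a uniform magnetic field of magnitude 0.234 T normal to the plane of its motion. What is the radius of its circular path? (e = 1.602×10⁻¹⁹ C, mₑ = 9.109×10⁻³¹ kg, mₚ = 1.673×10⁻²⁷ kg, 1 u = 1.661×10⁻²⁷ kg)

The magnetic force provides the centripetal force: |q|vB = mv²/r.
r = mv/(|q|B) = (9.109×10⁻³¹)(1.87×10⁶)/((1.602×10⁻¹⁹)(0.234)) ≈ 4.54×10⁻⁵ m.

r ≈ 4.54×10⁻⁵ m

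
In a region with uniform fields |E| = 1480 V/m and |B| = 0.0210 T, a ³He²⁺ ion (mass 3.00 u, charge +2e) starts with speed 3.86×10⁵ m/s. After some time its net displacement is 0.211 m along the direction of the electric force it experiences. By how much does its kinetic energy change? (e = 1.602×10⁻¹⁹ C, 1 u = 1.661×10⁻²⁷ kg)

ΔKE ≈ 1.00×10⁻¹⁶ J

The magnetic force is always ⟂ v and does no work; only the electric force changes KE.
ΔKE = F_E · d = |q|E d = (3.204×10⁻¹⁹)(1480)(0.211) ≈ 1.00×10⁻¹⁶ J.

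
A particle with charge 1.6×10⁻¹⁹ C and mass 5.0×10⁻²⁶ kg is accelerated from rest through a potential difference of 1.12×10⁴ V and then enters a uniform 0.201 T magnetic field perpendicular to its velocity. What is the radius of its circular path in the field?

r ≈ 0.416 m

Acceleration: |q|V = ½mv² ⇒ v = √(2|q|V/m) = √(2·1.6×10⁻¹⁹·1.12×10⁴/5.0×10⁻²⁶) ≈ 2.677×10⁵ m/s.
In the field: r = mv/(|q|B) = (5.0×10⁻²⁶)(2.677×10⁵)/((1.6×10⁻¹⁹)(0.201)) ≈ 0.416 m.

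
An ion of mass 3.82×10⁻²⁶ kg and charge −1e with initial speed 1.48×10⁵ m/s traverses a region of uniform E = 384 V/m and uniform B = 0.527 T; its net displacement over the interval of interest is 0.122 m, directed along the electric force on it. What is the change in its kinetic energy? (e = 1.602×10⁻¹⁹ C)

ΔKE ≈ 7.51×10⁻¹⁸ J

The magnetic force is always ⟂ v and does no work; only the electric force changes KE.
ΔKE = F_E · d = |q|E d = (1.602×10⁻¹⁹)(384)(0.122) ≈ 7.51×10⁻¹⁸ J.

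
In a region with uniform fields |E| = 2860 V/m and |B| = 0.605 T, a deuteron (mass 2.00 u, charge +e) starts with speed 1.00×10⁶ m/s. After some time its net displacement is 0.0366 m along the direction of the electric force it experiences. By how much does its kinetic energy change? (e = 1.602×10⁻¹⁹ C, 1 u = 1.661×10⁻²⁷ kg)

ΔKE ≈ 1.68×10⁻¹⁷ J

The magnetic force is always ⟂ v and does no work; only the electric force changes KE.
ΔKE = F_E · d = |q|E d = (1.602×10⁻¹⁹)(2860)(0.0366) ≈ 1.68×10⁻¹⁷ J.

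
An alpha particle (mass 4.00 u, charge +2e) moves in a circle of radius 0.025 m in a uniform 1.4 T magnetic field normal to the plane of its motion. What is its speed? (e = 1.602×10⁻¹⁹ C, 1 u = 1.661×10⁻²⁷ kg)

v ≈ 1.7×10⁶ m/s

From |q|vB = mv²/r, v = |q|Br/m.
v = (3.204×10⁻¹⁹)(1.4)(0.025)/6.644×10⁻²⁷ ≈ 1.7×10⁶ m/s.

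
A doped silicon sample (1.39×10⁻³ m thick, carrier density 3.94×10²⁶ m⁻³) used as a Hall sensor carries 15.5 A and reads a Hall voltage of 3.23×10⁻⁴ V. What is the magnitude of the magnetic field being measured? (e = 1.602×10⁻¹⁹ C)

B ≈ 1.83 T

From V_H = IB/(n e t), B = V_H n e t / I.
B = (3.23×10⁻⁴)(3.94×10²⁶)(1.602×10⁻¹⁹)(1.39×10⁻³)/15.5 ≈ 1.83 T.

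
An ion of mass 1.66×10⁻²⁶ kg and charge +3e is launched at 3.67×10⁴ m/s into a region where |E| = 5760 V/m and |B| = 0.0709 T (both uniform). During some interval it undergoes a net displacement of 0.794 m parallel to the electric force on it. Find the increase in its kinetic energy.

ΔKE ≈ 2.20×10⁻¹⁵ J

The magnetic force is always ⟂ v and does no work; only the electric force changes KE.
ΔKE = F_E · d = |q|E d = (4.806×10⁻¹⁹)(5760)(0.794) ≈ 2.20×10⁻¹⁵ J.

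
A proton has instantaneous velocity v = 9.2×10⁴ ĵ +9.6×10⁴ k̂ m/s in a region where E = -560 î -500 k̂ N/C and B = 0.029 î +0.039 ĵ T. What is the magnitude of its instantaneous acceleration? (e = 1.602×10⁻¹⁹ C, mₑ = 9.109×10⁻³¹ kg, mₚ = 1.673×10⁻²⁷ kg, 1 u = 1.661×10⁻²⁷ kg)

v×B = (-3740, 2780, -2670) N/C.
E + v×B = (-4300, 2780, -3170) N/C.
F = q(E + v×B) = (1.602×10⁻¹⁹ C)·(-4300, 2780, -3170) = (-6.90×10⁻¹⁶, 4.46×10⁻¹⁶, -5.08×10⁻¹⁶) N.
|a| = |F|/m = 9.653×10⁻¹⁶/1.673×10⁻²⁷ ≈ 5.77×10¹¹ m/s².

|a| ≈ 5.77×10¹¹ m/s²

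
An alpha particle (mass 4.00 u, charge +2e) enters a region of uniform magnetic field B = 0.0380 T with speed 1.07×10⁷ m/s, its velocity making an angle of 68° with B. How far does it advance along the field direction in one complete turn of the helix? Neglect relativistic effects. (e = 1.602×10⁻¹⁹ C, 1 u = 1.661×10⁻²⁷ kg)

v∥ = v cosθ = 1.07×10⁷·cos68° ≈ 4.008×10⁶ m/s.
T = 2πm/(|q|B) = 2π(6.644×10⁻²⁷)/((3.204×10⁻¹⁹)(0.0380)) ≈ 3.429×10⁻⁶ s.
pitch = v∥ T = (4.008×10⁶)(3.429×10⁻⁶) ≈ 13.7 m.

p ≈ 13.7 m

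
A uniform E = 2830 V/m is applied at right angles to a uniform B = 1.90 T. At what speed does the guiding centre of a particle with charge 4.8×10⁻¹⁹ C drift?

v_d ≈ 1490 m/s

In crossed fields the guiding centre drifts at v_d = |E×B|/B² = E/B, independent of charge and mass.
v_d = 2830/1.90 = 1490 m/s.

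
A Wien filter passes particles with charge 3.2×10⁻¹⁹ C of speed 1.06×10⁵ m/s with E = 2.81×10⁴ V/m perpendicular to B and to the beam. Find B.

Balance of forces in the selector: qE = qvB ⇒ B = E/v.
B = 2.81×10⁴/1.06×10⁵ = 0.265 T.

B = 0.265 T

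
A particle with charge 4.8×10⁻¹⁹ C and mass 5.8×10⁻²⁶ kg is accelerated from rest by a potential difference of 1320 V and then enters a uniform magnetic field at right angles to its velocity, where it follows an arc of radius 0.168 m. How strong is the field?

B ≈ 0.106 T

v = √(2|q|V/m) = √(2·4.8×10⁻¹⁹·1320/5.8×10⁻²⁶) ≈ 1.478×10⁵ m/s.
B = mv/(|q|r) = (5.8×10⁻²⁶)(1.478×10⁵)/((4.8×10⁻¹⁹)(0.168)) ≈ 0.106 T.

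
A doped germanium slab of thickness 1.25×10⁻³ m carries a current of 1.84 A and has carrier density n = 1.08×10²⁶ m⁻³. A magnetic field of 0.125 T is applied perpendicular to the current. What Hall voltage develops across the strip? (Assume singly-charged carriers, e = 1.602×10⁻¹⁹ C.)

V_H ≈ 1.06×10⁻⁵ V

V_H = IB/(n e t).
V_H = (1.84)(0.125)/((1.08×10²⁶)(1.602×10⁻¹⁹)(1.25×10⁻³)) ≈ 1.06×10⁻⁵ V.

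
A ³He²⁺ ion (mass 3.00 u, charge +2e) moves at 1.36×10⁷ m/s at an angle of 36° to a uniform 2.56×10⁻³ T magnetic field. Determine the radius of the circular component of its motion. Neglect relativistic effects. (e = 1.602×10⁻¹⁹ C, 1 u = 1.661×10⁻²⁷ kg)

r ≈ 48.6 m

v⊥ = v sinθ = 1.36×10⁷·sin36° ≈ 7.994×10⁶ m/s.
r = m v⊥/(|q|B) = (4.983×10⁻²⁷)(7.994×10⁶)/((3.204×10⁻¹⁹)(2.56×10⁻³)) ≈ 48.6 m.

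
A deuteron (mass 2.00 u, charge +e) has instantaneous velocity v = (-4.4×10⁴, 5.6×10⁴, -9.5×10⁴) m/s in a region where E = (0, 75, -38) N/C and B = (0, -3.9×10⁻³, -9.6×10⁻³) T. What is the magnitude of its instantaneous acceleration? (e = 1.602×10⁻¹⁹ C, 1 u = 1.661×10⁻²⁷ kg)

v×B = (-908, -422, 172) N/C.
E + v×B = (-908, -347, 134) N/C.
F = q(E + v×B) = (1.602×10⁻¹⁹ C)·(-908, -347, 134) = (-1.45×10⁻¹⁶, -5.57×10⁻¹⁷, 2.14×10⁻¹⁷) N.
|a| = |F|/m = 1.572×10⁻¹⁶/3.322×10⁻²⁷ ≈ 4.73×10¹⁰ m/s².

|a| ≈ 4.73×10¹⁰ m/s²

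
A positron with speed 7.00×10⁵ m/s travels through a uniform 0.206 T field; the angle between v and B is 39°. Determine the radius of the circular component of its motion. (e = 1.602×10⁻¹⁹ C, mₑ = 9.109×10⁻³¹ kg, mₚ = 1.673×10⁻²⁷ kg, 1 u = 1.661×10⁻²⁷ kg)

r ≈ 1.22×10⁻⁵ m

v⊥ = v sinθ = 7.00×10⁵·sin39° ≈ 4.405×10⁵ m/s.
r = m v⊥/(|q|B) = (9.109×10⁻³¹)(4.405×10⁵)/((1.602×10⁻¹⁹)(0.206)) ≈ 1.22×10⁻⁵ m.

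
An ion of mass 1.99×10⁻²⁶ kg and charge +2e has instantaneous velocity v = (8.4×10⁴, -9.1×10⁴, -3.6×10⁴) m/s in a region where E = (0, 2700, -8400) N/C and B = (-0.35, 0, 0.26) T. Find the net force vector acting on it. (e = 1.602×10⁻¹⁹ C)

F ≈ (-7.58×10⁻¹⁵, -2.10×10⁻¹⁵, -1.29×10⁻¹⁴) N

v×B = (-2.37×10⁴, -9240, -3.18×10⁴) N/C.
E + v×B = (-2.37×10⁴, -6540, -4.02×10⁴) N/C.
F = q(E + v×B) = (3.204×10⁻¹⁹ C)·(-2.37×10⁴, -6540, -4.02×10⁴) = (-7.58×10⁻¹⁵, -2.10×10⁻¹⁵, -1.29×10⁻¹⁴) N.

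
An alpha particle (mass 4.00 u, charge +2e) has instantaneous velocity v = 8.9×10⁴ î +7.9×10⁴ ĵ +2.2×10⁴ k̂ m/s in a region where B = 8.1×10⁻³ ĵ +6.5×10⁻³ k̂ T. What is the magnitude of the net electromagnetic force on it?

v×B = (335, -578, 721) N/C.
F = q v×B = (3.204×10⁻¹⁹ C)·(335, -578, 721) = (1.07×10⁻¹⁶, -1.85×10⁻¹⁶, 2.31×10⁻¹⁶) N.
|F| = 3.15×10⁻¹⁶ N.

|F| ≈ 3.15×10⁻¹⁶ N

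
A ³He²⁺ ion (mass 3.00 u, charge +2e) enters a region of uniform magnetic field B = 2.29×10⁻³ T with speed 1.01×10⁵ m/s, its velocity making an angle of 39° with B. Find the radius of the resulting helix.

v⊥ = v sinθ = 1.01×10⁵·sin39° ≈ 6.356×10⁴ m/s.
r = m v⊥/(|q|B) = (4.983×10⁻²⁷)(6.356×10⁴)/((3.204×10⁻¹⁹)(2.29×10⁻³)) ≈ 0.432 m.

r ≈ 0.432 m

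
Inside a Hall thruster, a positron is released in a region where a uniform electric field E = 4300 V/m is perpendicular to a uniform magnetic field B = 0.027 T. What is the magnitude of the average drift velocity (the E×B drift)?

In crossed fields the guiding centre drifts at v_d = |E×B|/B² = E/B, independent of charge and mass.
v_d = 4300/0.027 = 1.6×10⁵ m/s.

v_d ≈ 1.6×10⁵ m/s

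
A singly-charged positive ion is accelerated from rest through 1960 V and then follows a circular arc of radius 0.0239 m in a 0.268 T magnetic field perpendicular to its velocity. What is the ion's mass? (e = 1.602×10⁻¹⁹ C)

Combine |q|V = ½mv² and r = mv/(|q|B): eliminate v to get m = qB²r²/(2V).
m = (1.602×10⁻¹⁹)(0.268)²(0.0239)²/(2·1960) ≈ 1.68×10⁻²⁷ kg.

m ≈ 1.68×10⁻²⁷ kg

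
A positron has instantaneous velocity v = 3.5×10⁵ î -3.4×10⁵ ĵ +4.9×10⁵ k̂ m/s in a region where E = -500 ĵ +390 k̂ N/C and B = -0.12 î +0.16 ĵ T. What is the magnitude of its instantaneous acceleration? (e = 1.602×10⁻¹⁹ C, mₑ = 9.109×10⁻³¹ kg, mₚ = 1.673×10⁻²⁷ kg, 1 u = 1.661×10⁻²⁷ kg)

v×B = (-7.84×10⁴, -5.88×10⁴, 1.52×10⁴) N/C.
E + v×B = (-7.84×10⁴, -5.93×10⁴, 1.56×10⁴) N/C.
F = q(E + v×B) = (1.602×10⁻¹⁹ C)·(-7.84×10⁴, -5.93×10⁴, 1.56×10⁴) = (-1.26×10⁻¹⁴, -9.50×10⁻¹⁵, 2.50×10⁻¹⁵) N.
|a| = |F|/m = 1.594×10⁻¹⁴/9.109×10⁻³¹ ≈ 1.75×10¹⁶ m/s².

|a| ≈ 1.75×10¹⁶ m/s²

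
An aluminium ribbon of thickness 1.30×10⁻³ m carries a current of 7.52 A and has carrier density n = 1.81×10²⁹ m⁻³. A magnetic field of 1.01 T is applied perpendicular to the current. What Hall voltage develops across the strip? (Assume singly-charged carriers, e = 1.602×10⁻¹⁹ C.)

V_H ≈ 2.01×10⁻⁷ V

V_H = IB/(n e t).
V_H = (7.52)(1.01)/((1.81×10²⁹)(1.602×10⁻¹⁹)(1.30×10⁻³)) ≈ 2.01×10⁻⁷ V.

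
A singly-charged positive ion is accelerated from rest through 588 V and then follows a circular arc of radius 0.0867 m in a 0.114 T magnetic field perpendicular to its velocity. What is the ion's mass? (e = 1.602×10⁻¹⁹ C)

Combine |q|V = ½mv² and r = mv/(|q|B): eliminate v to get m = qB²r²/(2V).
m = (1.602×10⁻¹⁹)(0.114)²(0.0867)²/(2·588) ≈ 1.33×10⁻²⁶ kg.

m ≈ 1.33×10⁻²⁶ kg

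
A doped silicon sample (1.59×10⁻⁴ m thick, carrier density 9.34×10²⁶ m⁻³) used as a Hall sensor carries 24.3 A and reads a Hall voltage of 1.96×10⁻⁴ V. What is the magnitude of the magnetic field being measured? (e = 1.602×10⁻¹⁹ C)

From V_H = IB/(n e t), B = V_H n e t / I.
B = (1.96×10⁻⁴)(9.34×10²⁶)(1.602×10⁻¹⁹)(1.59×10⁻⁴)/24.3 ≈ 0.192 T.

B ≈ 0.192 T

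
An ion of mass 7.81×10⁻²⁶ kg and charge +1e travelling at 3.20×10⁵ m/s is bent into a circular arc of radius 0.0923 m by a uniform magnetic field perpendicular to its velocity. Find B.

B ≈ 1.69 T

From |q|vB = mv²/r, B = mv/(|q|r).
B = (7.81×10⁻²⁶)(3.20×10⁵)/((1.602×10⁻¹⁹)(0.0923)) ≈ 1.69 T.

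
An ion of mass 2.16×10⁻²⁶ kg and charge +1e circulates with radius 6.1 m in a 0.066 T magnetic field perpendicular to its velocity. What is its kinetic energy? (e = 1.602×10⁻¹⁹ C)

KE ≈ 6.0×10⁵ eV

v = |q|Br/m, then KE = ½mv² = (qBr)²/(2m).
v = (1.602×10⁻¹⁹)(0.066)(6.1)/2.16×10⁻²⁶ ≈ 2.986×10⁶ m/s.
KE = ½(2.16×10⁻²⁶)(2.986×10⁶)² ≈ 9.6×10⁻¹⁴ J = 6.0×10⁵ eV.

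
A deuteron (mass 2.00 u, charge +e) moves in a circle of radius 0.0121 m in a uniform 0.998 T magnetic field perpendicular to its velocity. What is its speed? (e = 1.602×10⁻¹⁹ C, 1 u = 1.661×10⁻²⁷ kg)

From |q|vB = mv²/r, v = |q|Br/m.
v = (1.602×10⁻¹⁹)(0.998)(0.0121)/3.322×10⁻²⁷ ≈ 5.82×10⁵ m/s.

v ≈ 5.82×10⁵ m/s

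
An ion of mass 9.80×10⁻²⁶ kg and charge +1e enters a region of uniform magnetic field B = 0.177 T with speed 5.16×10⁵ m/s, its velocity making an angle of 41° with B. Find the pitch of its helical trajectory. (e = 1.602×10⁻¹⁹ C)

v∥ = v cosθ = 5.16×10⁵·cos41° ≈ 3.894×10⁵ m/s.
T = 2πm/(|q|B) = 2π(9.80×10⁻²⁶)/((1.602×10⁻¹⁹)(0.177)) ≈ 2.172×10⁻⁵ s.
pitch = v∥ T = (3.894×10⁵)(2.172×10⁻⁵) ≈ 8.46 m.

p ≈ 8.46 m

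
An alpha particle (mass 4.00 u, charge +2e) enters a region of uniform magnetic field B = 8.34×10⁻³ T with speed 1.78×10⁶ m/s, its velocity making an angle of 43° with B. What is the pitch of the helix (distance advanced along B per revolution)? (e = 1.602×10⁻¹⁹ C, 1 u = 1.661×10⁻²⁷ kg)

v∥ = v cosθ = 1.78×10⁶·cos43° ≈ 1.302×10⁶ m/s.
T = 2πm/(|q|B) = 2π(6.644×10⁻²⁷)/((3.204×10⁻¹⁹)(8.34×10⁻³)) ≈ 1.562×10⁻⁵ s.
pitch = v∥ T = (1.302×10⁶)(1.562×10⁻⁵) ≈ 20.3 m.

p ≈ 20.3 m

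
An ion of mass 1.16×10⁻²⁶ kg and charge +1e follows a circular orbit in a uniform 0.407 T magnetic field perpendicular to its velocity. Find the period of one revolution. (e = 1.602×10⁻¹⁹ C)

T ≈ 1.12×10⁻⁶ s

The cyclotron period depends only on m, q, B: T = 2πm/(|q|B).
T = 2π(1.16×10⁻²⁶)/((1.602×10⁻¹⁹)(0.407)) ≈ 1.12×10⁻⁶ s.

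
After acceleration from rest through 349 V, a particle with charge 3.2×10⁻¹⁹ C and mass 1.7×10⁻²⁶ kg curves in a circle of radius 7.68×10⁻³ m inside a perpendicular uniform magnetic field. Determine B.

v = √(2|q|V/m) = √(2·3.2×10⁻¹⁹·349/1.7×10⁻²⁶) ≈ 1.146×10⁵ m/s.
B = mv/(|q|r) = (1.7×10⁻²⁶)(1.146×10⁵)/((3.2×10⁻¹⁹)(7.68×10⁻³)) ≈ 0.793 T.

B ≈ 0.793 T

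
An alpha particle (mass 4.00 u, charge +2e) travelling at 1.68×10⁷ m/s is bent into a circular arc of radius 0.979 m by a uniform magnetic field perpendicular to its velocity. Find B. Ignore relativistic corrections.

From |q|vB = mv²/r, B = mv/(|q|r).
B = (6.644×10⁻²⁷)(1.68×10⁷)/((3.204×10⁻¹⁹)(0.979)) ≈ 0.356 T.

B ≈ 0.356 T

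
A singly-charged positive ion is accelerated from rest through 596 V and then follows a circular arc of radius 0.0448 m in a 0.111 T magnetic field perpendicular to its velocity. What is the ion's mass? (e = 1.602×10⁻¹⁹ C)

m ≈ 3.32×10⁻²⁷ kg

Combine |q|V = ½mv² and r = mv/(|q|B): eliminate v to get m = qB²r²/(2V).
m = (1.602×10⁻¹⁹)(0.111)²(0.0448)²/(2·596) ≈ 3.32×10⁻²⁷ kg.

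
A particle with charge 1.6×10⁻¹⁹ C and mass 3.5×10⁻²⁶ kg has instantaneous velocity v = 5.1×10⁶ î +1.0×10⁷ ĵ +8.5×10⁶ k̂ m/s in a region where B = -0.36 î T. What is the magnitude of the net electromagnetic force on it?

v×B = (0, -3.06×10⁶, 3.60×10⁶) N/C.
F = q v×B = (1.6×10⁻¹⁹ C)·(0, -3.06×10⁶, 3.60×10⁶) = (0, -4.90×10⁻¹³, 5.76×10⁻¹³) N.
|F| = 7.56×10⁻¹³ N.

|F| ≈ 7.56×10⁻¹³ N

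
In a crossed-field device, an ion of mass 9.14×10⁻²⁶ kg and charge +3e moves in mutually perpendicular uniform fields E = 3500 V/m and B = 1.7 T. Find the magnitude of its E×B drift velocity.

The steady drift has the magnetic force balancing the electric force, so v_d = E/B.
v_d = 3500/1.7 = 2100 m/s.

v_d ≈ 2100 m/s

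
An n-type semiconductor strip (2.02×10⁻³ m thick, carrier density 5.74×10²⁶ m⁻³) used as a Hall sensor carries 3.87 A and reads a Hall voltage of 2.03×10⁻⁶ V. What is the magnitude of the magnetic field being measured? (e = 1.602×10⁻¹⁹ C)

From V_H = IB/(n e t), B = V_H n e t / I.
B = (2.03×10⁻⁶)(5.74×10²⁶)(1.602×10⁻¹⁹)(2.02×10⁻³)/3.87 ≈ 0.0974 T.

B ≈ 0.0974 T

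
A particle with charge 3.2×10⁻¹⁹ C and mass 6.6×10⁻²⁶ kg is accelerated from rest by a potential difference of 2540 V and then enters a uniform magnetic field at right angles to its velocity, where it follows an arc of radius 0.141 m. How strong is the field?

B ≈ 0.230 T

v = √(2|q|V/m) = √(2·3.2×10⁻¹⁹·2540/6.6×10⁻²⁶) ≈ 1.569×10⁵ m/s.
B = mv/(|q|r) = (6.6×10⁻²⁶)(1.569×10⁵)/((3.2×10⁻¹⁹)(0.141)) ≈ 0.230 T.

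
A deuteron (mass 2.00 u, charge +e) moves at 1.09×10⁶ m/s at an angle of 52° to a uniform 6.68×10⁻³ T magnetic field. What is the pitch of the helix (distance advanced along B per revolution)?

v∥ = v cosθ = 1.09×10⁶·cos52° ≈ 6.711×10⁵ m/s.
T = 2πm/(|q|B) = 2π(3.322×10⁻²⁷)/((1.602×10⁻¹⁹)(6.68×10⁻³)) ≈ 1.950×10⁻⁵ s.
pitch = v∥ T = (6.711×10⁵)(1.950×10⁻⁵) ≈ 13.1 m.

p ≈ 13.1 m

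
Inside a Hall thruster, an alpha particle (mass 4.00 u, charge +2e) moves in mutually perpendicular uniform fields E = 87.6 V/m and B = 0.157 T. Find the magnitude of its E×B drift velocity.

The E×B drift speed is v_d = E/B.
v_d = 87.6/0.157 = 558 m/s.

v_d ≈ 558 m/s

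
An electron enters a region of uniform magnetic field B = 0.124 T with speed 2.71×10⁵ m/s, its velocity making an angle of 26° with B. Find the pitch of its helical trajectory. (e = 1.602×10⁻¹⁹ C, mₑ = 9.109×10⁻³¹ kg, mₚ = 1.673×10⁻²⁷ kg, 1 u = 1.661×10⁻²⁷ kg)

v∥ = v cosθ = 2.71×10⁵·cos26° ≈ 2.436×10⁵ m/s.
T = 2πm/(|q|B) = 2π(9.109×10⁻³¹)/((1.602×10⁻¹⁹)(0.124)) ≈ 2.881×10⁻¹⁰ s.
pitch = v∥ T = (2.436×10⁵)(2.881×10⁻¹⁰) ≈ 7.02×10⁻⁵ m.

p ≈ 7.02×10⁻⁵ m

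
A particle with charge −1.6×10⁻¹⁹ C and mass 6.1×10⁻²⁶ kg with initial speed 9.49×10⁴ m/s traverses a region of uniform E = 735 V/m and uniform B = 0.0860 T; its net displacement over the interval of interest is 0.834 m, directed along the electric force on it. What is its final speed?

B does no work; ΔKE = |q|E d.
½mv_f² = ½mv₀² + |q|Ed = ½(6.1×10⁻²⁶)(9.49×10⁴)² + (1.6×10⁻¹⁹)(735)(0.834) ≈ 2.747×10⁻¹⁶ J + 9.808×10⁻¹⁷ J ≈ 3.728×10⁻¹⁶ J.
v_f = √(2·3.728×10⁻¹⁶/6.1×10⁻²⁶) ≈ 1.11×10⁵ m/s.

v_f ≈ 1.11×10⁵ m/s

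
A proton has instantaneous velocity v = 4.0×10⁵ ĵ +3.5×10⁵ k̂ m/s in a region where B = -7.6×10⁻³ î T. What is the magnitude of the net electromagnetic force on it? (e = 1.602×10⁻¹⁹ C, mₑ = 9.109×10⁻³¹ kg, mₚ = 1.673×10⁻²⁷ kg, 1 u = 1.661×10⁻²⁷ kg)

v×B = (0, -2660, 3040) N/C.
F = q v×B = (1.602×10⁻¹⁹ C)·(0, -2660, 3040) = (0, -4.26×10⁻¹⁶, 4.87×10⁻¹⁶) N.
|F| = 6.47×10⁻¹⁶ N.

|F| ≈ 6.47×10⁻¹⁶ N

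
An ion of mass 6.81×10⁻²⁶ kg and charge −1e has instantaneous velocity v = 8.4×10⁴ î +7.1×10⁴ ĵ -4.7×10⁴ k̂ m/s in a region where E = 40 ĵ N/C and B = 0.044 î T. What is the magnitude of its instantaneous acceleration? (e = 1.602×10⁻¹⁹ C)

v×B = (0, -2070, -3120) N/C.
E + v×B = (0, -2030, -3120) N/C.
F = q(E + v×B) = (−1.602×10⁻¹⁹ C)·(0, -2030, -3120) = (0, 3.25×10⁻¹⁶, 5.00×10⁻¹⁶) N.
|a| = |F|/m = 5.967×10⁻¹⁶/6.81×10⁻²⁶ ≈ 8.76×10⁹ m/s².

|a| ≈ 8.76×10⁹ m/s²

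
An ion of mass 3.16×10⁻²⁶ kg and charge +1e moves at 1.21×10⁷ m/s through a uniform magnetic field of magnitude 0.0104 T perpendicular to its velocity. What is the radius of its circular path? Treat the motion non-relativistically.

r ≈ 229 m

The magnetic force provides the centripetal force: |q|vB = mv²/r.
r = mv/(|q|B) = (3.16×10⁻²⁶)(1.21×10⁷)/((1.602×10⁻¹⁹)(0.0104)) ≈ 229 m.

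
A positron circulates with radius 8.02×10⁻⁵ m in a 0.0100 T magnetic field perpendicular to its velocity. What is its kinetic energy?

v = |q|Br/m, then KE = ½mv² = (qBr)²/(2m).
v = (1.602×10⁻¹⁹)(0.0100)(8.02×10⁻⁵)/9.109×10⁻³¹ ≈ 1.410×10⁵ m/s.
KE = ½(9.109×10⁻³¹)(1.410×10⁵)² ≈ 9.06×10⁻²¹ J.

KE ≈ 9.06×10⁻²¹ J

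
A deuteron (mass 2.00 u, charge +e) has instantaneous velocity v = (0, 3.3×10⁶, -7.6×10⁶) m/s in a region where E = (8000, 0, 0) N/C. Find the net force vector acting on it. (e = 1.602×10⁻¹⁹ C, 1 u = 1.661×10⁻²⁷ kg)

Only an electric field acts, so F = qE = (1.602×10⁻¹⁹ C)·(8000, 0, 0) = (1.28×10⁻¹⁵, 0, 0) N.

F ≈ (1.28×10⁻¹⁵, 0, 0) N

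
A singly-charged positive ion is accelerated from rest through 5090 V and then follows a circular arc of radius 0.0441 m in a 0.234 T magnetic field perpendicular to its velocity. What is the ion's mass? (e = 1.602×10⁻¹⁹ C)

Combine |q|V = ½mv² and r = mv/(|q|B): eliminate v to get m = qB²r²/(2V).
m = (1.602×10⁻¹⁹)(0.234)²(0.0441)²/(2·5090) ≈ 1.68×10⁻²⁷ kg.

m ≈ 1.68×10⁻²⁷ kg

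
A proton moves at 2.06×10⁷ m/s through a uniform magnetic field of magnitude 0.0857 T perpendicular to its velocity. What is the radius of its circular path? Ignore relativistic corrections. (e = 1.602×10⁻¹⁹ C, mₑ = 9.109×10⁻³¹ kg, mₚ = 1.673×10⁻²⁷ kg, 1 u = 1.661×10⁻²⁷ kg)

The magnetic force provides the centripetal force: |q|vB = mv²/r.
r = mv/(|q|B) = (1.673×10⁻²⁷)(2.06×10⁷)/((1.602×10⁻¹⁹)(0.0857)) ≈ 2.51 m.

r ≈ 2.51 m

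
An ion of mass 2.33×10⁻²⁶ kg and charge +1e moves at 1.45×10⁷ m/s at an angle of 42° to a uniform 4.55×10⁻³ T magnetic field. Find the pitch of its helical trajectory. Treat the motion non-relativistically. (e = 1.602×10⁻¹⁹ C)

v∥ = v cosθ = 1.45×10⁷·cos42° ≈ 1.078×10⁷ m/s.
T = 2πm/(|q|B) = 2π(2.33×10⁻²⁶)/((1.602×10⁻¹⁹)(4.55×10⁻³)) ≈ 2.008×10⁻⁴ s.
pitch = v∥ T = (1.078×10⁷)(2.008×10⁻⁴) ≈ 2160 m.

p ≈ 2160 m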